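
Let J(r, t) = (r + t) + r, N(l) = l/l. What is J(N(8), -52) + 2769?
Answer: 2719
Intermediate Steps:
N(l) = 1
J(r, t) = t + 2*r
J(N(8), -52) + 2769 = (-52 + 2*1) + 2769 = (-52 + 2) + 2769 = -50 + 2769 = 2719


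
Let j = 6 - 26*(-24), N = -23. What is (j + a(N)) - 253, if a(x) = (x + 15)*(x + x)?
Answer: 745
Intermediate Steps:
a(x) = 2*x*(15 + x) (a(x) = (15 + x)*(2*x) = 2*x*(15 + x))
j = 630 (j = 6 + 624 = 630)
(j + a(N)) - 253 = (630 + 2*(-23)*(15 - 23)) - 253 = (630 + 2*(-23)*(-8)) - 253 = (630 + 368) - 253 = 998 - 253 = 745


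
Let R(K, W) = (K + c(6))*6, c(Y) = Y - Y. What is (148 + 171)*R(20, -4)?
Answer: 38280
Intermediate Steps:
c(Y) = 0
R(K, W) = 6*K (R(K, W) = (K + 0)*6 = K*6 = 6*K)
(148 + 171)*R(20, -4) = (148 + 171)*(6*20) = 319*120 = 38280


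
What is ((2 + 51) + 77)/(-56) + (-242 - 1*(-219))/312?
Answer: -5231/2184 ≈ -2.3951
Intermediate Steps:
((2 + 51) + 77)/(-56) + (-242 - 1*(-219))/312 = (53 + 77)*(-1/56) + (-242 + 219)*(1/312) = 130*(-1/56) - 23*1/312 = -65/28 - 23/312 = -5231/2184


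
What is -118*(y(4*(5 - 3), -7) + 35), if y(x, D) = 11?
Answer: -5428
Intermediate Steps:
-118*(y(4*(5 - 3), -7) + 35) = -118*(11 + 35) = -118*46 = -5428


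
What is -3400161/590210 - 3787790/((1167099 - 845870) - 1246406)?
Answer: -910159217597/546048717170 ≈ -1.6668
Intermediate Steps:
-3400161/590210 - 3787790/((1167099 - 845870) - 1246406) = -3400161*1/590210 - 3787790/(321229 - 1246406) = -3400161/590210 - 3787790/(-925177) = -3400161/590210 - 3787790*(-1/925177) = -3400161/590210 + 3787790/925177 = -910159217597/546048717170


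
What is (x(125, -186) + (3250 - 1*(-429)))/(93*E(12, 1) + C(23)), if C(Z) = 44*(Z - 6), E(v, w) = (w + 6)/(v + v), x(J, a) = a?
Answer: 27944/6201 ≈ 4.5064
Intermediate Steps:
E(v, w) = (6 + w)/(2*v) (E(v, w) = (6 + w)/((2*v)) = (6 + w)*(1/(2*v)) = (6 + w)/(2*v))
C(Z) = -264 + 44*Z (C(Z) = 44*(-6 + Z) = -264 + 44*Z)
(x(125, -186) + (3250 - 1*(-429)))/(93*E(12, 1) + C(23)) = (-186 + (3250 - 1*(-429)))/(93*((½)*(6 + 1)/12) + (-264 + 44*23)) = (-186 + (3250 + 429))/(93*((½)*(1/12)*7) + (-264 + 1012)) = (-186 + 3679)/(93*(7/24) + 748) = 3493/(217/8 + 748) = 3493/(6201/8) = 3493*(8/6201) = 27944/6201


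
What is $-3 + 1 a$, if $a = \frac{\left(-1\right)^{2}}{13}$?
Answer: $- \frac{38}{13} \approx -2.9231$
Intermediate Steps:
$a = \frac{1}{13}$ ($a = 1 \cdot \frac{1}{13} = \frac{1}{13} \approx 0.076923$)
$-3 + 1 a = -3 + 1 \cdot \frac{1}{13} = -3 + \frac{1}{13} = - \frac{38}{13}$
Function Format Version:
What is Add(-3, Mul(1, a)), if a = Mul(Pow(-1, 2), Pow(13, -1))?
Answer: Rational(-38, 13) ≈ -2.9231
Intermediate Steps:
a = Rational(1, 13) (a = Mul(1, Rational(1, 13)) = Rational(1, 13) ≈ 0.076923)
Add(-3, Mul(1, a)) = Add(-3, Mul(1, Rational(1, 13))) = Add(-3, Rational(1, 13)) = Rational(-38, 13)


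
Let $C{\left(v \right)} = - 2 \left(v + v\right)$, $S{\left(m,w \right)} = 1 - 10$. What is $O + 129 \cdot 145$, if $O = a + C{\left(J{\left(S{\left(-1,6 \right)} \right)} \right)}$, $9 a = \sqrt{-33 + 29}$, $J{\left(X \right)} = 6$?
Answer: $18681 + \frac{2 i}{9} \approx 18681.0 + 0.22222 i$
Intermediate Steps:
$S{\left(m,w \right)} = -9$ ($S{\left(m,w \right)} = 1 - 10 = -9$)
$a = \frac{2 i}{9}$ ($a = \frac{\sqrt{-33 + 29}}{9} = \frac{\sqrt{-4}}{9} = \frac{2 i}{9} \approx 0.22222 i$)
$C{\left(v \right)} = - 4 v$ ($C{\left(v \right)} = - 2 \cdot 2 v = - 4 v$)
$O = -24 + \frac{2 i}{9}$ ($O = \frac{2 i}{9} - 24 = -24 + \frac{2 i}{9} \approx -24.0 + 0.22222 i$)
$O + 129 \cdot 145 = \left(-24 + \frac{2 i}{9}\right) + 129 \cdot 145 = \left(-24 + \frac{2 i}{9}\right) + 18705 = 18681 + \frac{2 i}{9}$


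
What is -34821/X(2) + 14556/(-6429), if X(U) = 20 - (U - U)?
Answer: -74718443/42860 ≈ -1743.3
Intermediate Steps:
X(U) = 20 (X(U) = 20 - 1*0 = 20 + 0 = 20)
-34821/X(2) + 14556/(-6429) = -34821/20 + 14556/(-6429) = -34821*1/20 + 14556*(-1/6429) = -34821/20 - 4852/2143 = -74718443/42860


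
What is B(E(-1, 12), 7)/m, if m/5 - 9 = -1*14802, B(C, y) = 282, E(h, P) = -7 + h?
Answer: -94/24655 ≈ -0.0038126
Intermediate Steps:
m = -73965 (m = 45 + 5*(-1*14802) = 45 + 5*(-14802) = 45 - 74010 = -73965)
B(E(-1, 12), 7)/m = 282/(-73965) = 282*(-1/73965) = -94/24655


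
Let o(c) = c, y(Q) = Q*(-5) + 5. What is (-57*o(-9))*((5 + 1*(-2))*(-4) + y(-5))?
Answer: 9234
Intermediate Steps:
y(Q) = 5 - 5*Q (y(Q) = -5*Q + 5 = 5 - 5*Q)
(-57*o(-9))*((5 + 1*(-2))*(-4) + y(-5)) = (-57*(-9))*((5 + 1*(-2))*(-4) + (5 - 5*(-5))) = 513*((5 - 2)*(-4) + (5 + 25)) = 513*(3*(-4) + 30) = 513*(-12 + 30) = 513*18 = 9234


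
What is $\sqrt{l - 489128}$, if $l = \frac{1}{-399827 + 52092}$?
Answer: $\frac{i \sqrt{59145176893041535}}{347735} \approx 699.38 i$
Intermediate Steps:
$l = - \frac{1}{347735}$ ($l = \frac{1}{-347735} = - \frac{1}{347735} \approx -2.8758 \cdot 10^{-6}$)
$\sqrt{l - 489128} = \sqrt{- \frac{1}{347735} - 489128} = \sqrt{- \frac{170086925081}{347735}} = \frac{i \sqrt{59145176893041535}}{347735}$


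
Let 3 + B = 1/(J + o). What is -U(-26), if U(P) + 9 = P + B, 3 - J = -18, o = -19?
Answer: 75/2 ≈ 37.500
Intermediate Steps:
J = 21 (J = 3 - 1*(-18) = 3 + 18 = 21)
B = -5/2 (B = -3 + 1/(21 - 19) = -3 + 1/2 = -3 + ½ = -5/2 ≈ -2.5000)
U(P) = -23/2 + P (U(P) = -9 + (P - 5/2) = -9 + (-5/2 + P) = -23/2 + P)
-U(-26) = -(-23/2 - 26) = -1*(-75/2) = 75/2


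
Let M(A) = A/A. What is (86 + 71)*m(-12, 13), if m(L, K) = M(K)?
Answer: 157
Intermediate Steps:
M(A) = 1
m(L, K) = 1
(86 + 71)*m(-12, 13) = (86 + 71)*1 = 157*1 = 157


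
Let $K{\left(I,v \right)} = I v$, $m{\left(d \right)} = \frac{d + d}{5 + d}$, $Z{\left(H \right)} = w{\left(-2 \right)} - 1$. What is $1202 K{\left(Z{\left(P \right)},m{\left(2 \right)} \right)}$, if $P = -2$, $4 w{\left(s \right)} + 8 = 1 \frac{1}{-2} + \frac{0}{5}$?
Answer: $- \frac{15025}{7} \approx -2146.4$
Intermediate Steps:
$w{\left(s \right)} = - \frac{17}{8}$ ($w{\left(s \right)} = -2 + \frac{1 \frac{1}{-2} + \frac{0}{5}}{4} = -2 + \frac{1 \left(- \frac{1}{2}\right) + 0 \cdot \frac{1}{5}}{4} = -2 + \frac{- \frac{1}{2} + 0}{4} = -2 + \frac{1}{4} \left(- \frac{1}{2}\right) = -2 - \frac{1}{8} = - \frac{17}{8}$)
$Z{\left(H \right)} = - \frac{25}{8}$ ($Z{\left(H \right)} = - \frac{17}{8} - 1 = - \frac{25}{8}$)
$m{\left(d \right)} = \frac{2 d}{5 + d}$
$1202 K{\left(Z{\left(P \right)},m{\left(2 \right)} \right)} = 1202 \left(- \frac{25 \cdot 2 \cdot 2 \frac{1}{5 + 2}}{8}\right) = 1202 \left(- \frac{25 \cdot 2 \cdot 2 \cdot \frac{1}{7}}{8}\right) = 1202 \left(\left(- \frac{25}{8}\right) \frac{4}{7}\right) = 1202 \left(- \frac{25}{14}\right) = - \frac{15025}{7}$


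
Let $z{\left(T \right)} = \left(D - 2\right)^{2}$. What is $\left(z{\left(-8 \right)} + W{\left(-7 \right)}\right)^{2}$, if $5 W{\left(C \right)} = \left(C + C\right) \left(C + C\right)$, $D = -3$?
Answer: $\frac{103041}{25} \approx 4121.6$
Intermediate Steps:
$z{\left(T \right)} = 25$ ($z{\left(T \right)} = \left(-3 - 2\right)^{2} = \left(-5\right)^{2} = 25$)
$W{\left(C \right)} = \frac{4 C^{2}}{5}$ ($W{\left(C \right)} = \frac{\left(C + C\right) \left(C + C\right)}{5} = \frac{2 C 2 C}{5} = \frac{4 C^{2}}{5}$)
$\left(z{\left(-8 \right)} + W{\left(-7 \right)}\right)^{2} = \left(25 + \frac{4 \left(-7\right)^{2}}{5}\right)^{2} = \left(25 + \frac{4}{5} \cdot 49\right)^{2} = \left(25 + \frac{196}{5}\right)^{2} = \left(\frac{321}{5}\right)^{2} = \frac{103041}{25}$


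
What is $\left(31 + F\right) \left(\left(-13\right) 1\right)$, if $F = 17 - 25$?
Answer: $-299$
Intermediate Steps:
$F = -8$ ($F = 17 - 25 = -8$)
$\left(31 + F\right) \left(\left(-13\right) 1\right) = \left(31 - 8\right) \left(\left(-13\right) 1\right) = 23 \left(-13\right) = -299$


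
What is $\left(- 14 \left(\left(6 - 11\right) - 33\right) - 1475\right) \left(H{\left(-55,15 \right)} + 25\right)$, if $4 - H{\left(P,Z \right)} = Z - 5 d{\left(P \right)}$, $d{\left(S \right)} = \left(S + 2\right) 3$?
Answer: $736483$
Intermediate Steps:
$d{\left(S \right)} = 6 + 3 S$ ($d{\left(S \right)} = \left(2 + S\right) 3 = 6 + 3 S$)
$H{\left(P,Z \right)} = 34 - Z + 15 P$ ($H{\left(P,Z \right)} = 4 - \left(Z - 5 \left(6 + 3 P\right)\right) = 4 - \left(Z - \left(30 + 15 P\right)\right) = 4 - \left(-30 + Z - 15 P\right) = 4 + \left(30 - Z + 15 P\right) = 34 - Z + 15 P$)
$\left(- 14 \left(\left(6 - 11\right) - 33\right) - 1475\right) \left(H{\left(-55,15 \right)} + 25\right) = \left(- 14 \left(\left(6 - 11\right) - 33\right) - 1475\right) \left(\left(34 - 15 + 15 \left(-55\right)\right) + 25\right) = \left(- 14 \left(-5 - 33\right) - 1475\right) \left(\left(34 - 15 - 825\right) + 25\right) = \left(\left(-14\right) \left(-38\right) - 1475\right) \left(-806 + 25\right) = \left(532 - 1475\right) \left(-781\right) = \left(-943\right) \left(-781\right) = 736483$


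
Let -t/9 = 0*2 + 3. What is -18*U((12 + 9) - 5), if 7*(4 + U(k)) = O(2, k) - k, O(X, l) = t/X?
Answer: 1035/7 ≈ 147.86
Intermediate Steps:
t = -27 (t = -9*(0*2 + 3) = -9*(0 + 3) = -9*3 = -27)
O(X, l) = -27/X
U(k) = -83/14 - k/7 (U(k) = -4 + (-27/2 - k)/7 = -4 + (-27/14 - k/7) = -83/14 - k/7)
-18*U((12 + 9) - 5) = -18*(-83/14 - ((12 + 9) - 5)/7) = -18*(-83/14 - (21 - 5)/7) = -18*(-83/14 - ⅐*16) = -18*(-83/14 - 16/7) = -18*(-115/14) = 1035/7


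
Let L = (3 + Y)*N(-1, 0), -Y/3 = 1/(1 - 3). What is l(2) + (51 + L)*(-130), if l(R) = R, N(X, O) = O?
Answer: -6628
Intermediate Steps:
Y = 3/2 (Y = -3/(1 - 3) = -3/(-2) = -3*(-1/2) = 3/2 ≈ 1.5000)
L = 0 (L = (3 + 3/2)*0 = (9/2)*0 = 0)
l(2) + (51 + L)*(-130) = 2 + (51 + 0)*(-130) = 2 + 51*(-130) = 2 - 6630 = -6628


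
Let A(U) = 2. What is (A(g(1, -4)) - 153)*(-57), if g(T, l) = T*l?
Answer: 8607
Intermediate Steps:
(A(g(1, -4)) - 153)*(-57) = (2 - 153)*(-57) = -151*(-57) = 8607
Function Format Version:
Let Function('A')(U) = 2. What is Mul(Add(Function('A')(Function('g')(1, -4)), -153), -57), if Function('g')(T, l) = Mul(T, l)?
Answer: 8607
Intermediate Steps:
Mul(Add(Function('A')(Function('g')(1, -4)), -153), -57) = Mul(Add(2, -153), -57) = Mul(-151, -57) = 8607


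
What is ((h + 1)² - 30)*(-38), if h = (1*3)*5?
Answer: -8588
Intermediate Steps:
h = 15 (h = 3*5 = 15)
((h + 1)² - 30)*(-38) = ((15 + 1)² - 30)*(-38) = (16² - 30)*(-38) = (256 - 30)*(-38) = 226*(-38) = -8588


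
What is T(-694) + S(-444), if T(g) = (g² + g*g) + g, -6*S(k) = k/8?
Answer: 3850349/4 ≈ 9.6259e+5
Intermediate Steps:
S(k) = -k/48 (S(k) = -k/(6*8) = -k/48)
T(g) = g + 2*g² (T(g) = (g² + g²) + g = 2*g² + g = g + 2*g²)
T(-694) + S(-444) = -694*(1 + 2*(-694)) - 1/48*(-444) = -694*(1 - 1388) + 37/4 = -694*(-1387) + 37/4 = 962578 + 37/4 = 3850349/4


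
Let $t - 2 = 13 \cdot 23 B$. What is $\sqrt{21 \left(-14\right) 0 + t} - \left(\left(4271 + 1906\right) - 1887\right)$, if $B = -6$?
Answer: $-4290 + 16 i \sqrt{7} \approx -4290.0 + 42.332 i$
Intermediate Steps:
$t = -1792$ ($t = 2 + 13 \cdot 23 \left(-6\right) = 2 + 299 \left(-6\right) = 2 - 1794 = -1792$)
$\sqrt{21 \left(-14\right) 0 + t} - \left(\left(4271 + 1906\right) - 1887\right) = \sqrt{21 \left(-14\right) 0 - 1792} - \left(\left(4271 + 1906\right) - 1887\right) = \sqrt{\left(-294\right) 0 - 1792} - \left(6177 - 1887\right) = \sqrt{0 - 1792} - 4290 = \sqrt{-1792} - 4290 = 16 i \sqrt{7} - 4290 = -4290 + 16 i \sqrt{7}$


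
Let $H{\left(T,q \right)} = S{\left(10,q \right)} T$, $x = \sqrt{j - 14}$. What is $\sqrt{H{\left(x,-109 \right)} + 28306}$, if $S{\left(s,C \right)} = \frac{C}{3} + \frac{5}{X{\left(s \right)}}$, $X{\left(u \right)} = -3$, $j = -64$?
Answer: $\sqrt{28306 - 38 i \sqrt{78}} \approx 168.25 - 0.9974 i$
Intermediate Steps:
$x = i \sqrt{78}$ ($x = \sqrt{-64 - 14} = \sqrt{-78} = i \sqrt{78} \approx 8.8318 i$)
$S{\left(s,C \right)} = - \frac{5}{3} + \frac{C}{3}$ ($S{\left(s,C \right)} = \frac{C}{3} + \frac{5}{-3} = C \frac{1}{3} + 5 \left(- \frac{1}{3}\right) = \frac{C}{3} - \frac{5}{3} = - \frac{5}{3} + \frac{C}{3}$)
$H{\left(T,q \right)} = T \left(- \frac{5}{3} + \frac{q}{3}\right)$ ($H{\left(T,q \right)} = \left(- \frac{5}{3} + \frac{q}{3}\right) T = T \left(- \frac{5}{3} + \frac{q}{3}\right)$)
$\sqrt{H{\left(x,-109 \right)} + 28306} = \sqrt{\frac{i \sqrt{78} \left(-5 - 109\right)}{3} + 28306} = \sqrt{\frac{1}{3} i \sqrt{78} \left(-114\right) + 28306} = \sqrt{- 38 i \sqrt{78} + 28306} = \sqrt{28306 - 38 i \sqrt{78}}$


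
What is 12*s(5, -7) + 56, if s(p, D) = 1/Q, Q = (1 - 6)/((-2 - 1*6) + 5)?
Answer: 316/5 ≈ 63.200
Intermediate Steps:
Q = 5/3 (Q = -5/((-2 - 6) + 5) = -5/(-8 + 5) = -5/(-3) = -5*(-1/3) = 5/3 ≈ 1.6667)
s(p, D) = 3/5 (s(p, D) = 1/(5/3) = 3/5)
12*s(5, -7) + 56 = 12*(3/5) + 56 = 36/5 + 56 = 316/5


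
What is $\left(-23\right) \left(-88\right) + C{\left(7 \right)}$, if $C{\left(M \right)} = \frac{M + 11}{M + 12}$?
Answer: $\frac{38474}{19} \approx 2024.9$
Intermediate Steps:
$C{\left(M \right)} = \frac{11 + M}{12 + M}$
$\left(-23\right) \left(-88\right) + C{\left(7 \right)} = \left(-23\right) \left(-88\right) + \frac{11 + 7}{12 + 7} = 2024 + \frac{1}{19} \cdot 18 = 2024 + \frac{18}{19} = \frac{38474}{19}$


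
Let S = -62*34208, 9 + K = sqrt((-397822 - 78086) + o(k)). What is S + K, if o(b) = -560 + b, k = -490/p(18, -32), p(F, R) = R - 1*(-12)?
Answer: -2120905 + I*sqrt(1905774)/2 ≈ -2.1209e+6 + 690.25*I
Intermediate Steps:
p(F, R) = 12 + R (p(F, R) = R + 12 = 12 + R)
k = 49/2 (k = -490/(12 - 32) = -490/(-20) = -490*(-1/20) = 49/2 ≈ 24.500)
K = -9 + I*sqrt(1905774)/2 (K = -9 + sqrt((-397822 - 78086) + (-560 + 49/2)) = -9 + sqrt(-475908 - 1071/2) = -9 + sqrt(-952887/2) = -9 + I*sqrt(1905774)/2 ≈ -9.0 + 690.25*I)
S = -2120896
S + K = -2120896 + (-9 + I*sqrt(1905774)/2) = -2120905 + I*sqrt(1905774)/2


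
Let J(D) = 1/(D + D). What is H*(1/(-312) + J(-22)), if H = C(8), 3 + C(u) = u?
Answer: -445/3432 ≈ -0.12966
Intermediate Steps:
C(u) = -3 + u
H = 5 (H = -3 + 8 = 5)
J(D) = 1/(2*D)
H*(1/(-312) + J(-22)) = 5*(1/(-312) + (1/2)/(-22)) = 5*(-1/312 + (1/2)*(-1/22)) = 5*(-1/312 - 1/44) = 5*(-89/3432) = -445/3432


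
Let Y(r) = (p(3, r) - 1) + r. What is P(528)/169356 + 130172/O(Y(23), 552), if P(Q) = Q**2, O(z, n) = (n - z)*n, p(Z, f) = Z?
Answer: 195349981/93307458 ≈ 2.0936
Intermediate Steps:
Y(r) = 2 + r (Y(r) = (3 - 1) + r = 2 + r)
O(z, n) = n*(n - z)
P(528)/169356 + 130172/O(Y(23), 552) = 528**2/169356 + 130172/((552*(552 - (2 + 23)))) = 278784*(1/169356) + 130172/((552*(552 - 1*25))) = 2112/1283 + 130172/((552*(552 - 25))) = 2112/1283 + 130172/((552*527)) = 2112/1283 + 130172/290904 = 2112/1283 + 130172*(1/290904) = 2112/1283 + 32543/72726 = 195349981/93307458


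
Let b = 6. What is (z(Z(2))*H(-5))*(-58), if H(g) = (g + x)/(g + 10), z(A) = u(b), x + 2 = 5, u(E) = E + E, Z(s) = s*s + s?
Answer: 1392/5 ≈ 278.40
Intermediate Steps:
Z(s) = s + s² (Z(s) = s² + s = s + s²)
u(E) = 2*E
x = 3 (x = -2 + 5 = 3)
z(A) = 12 (z(A) = 2*6 = 12)
H(g) = (3 + g)/(10 + g) (H(g) = (g + 3)/(g + 10) = (3 + g)/(10 + g))
(z(Z(2))*H(-5))*(-58) = (12*((3 - 5)/(10 - 5)))*(-58) = (12*(-2/5))*(-58) = (12*((⅕)*(-2)))*(-58) = (12*(-⅖))*(-58) = -24/5*(-58) = 1392/5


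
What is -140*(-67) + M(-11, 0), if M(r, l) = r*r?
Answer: 9501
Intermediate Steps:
M(r, l) = r²
-140*(-67) + M(-11, 0) = -140*(-67) + (-11)² = 9380 + 121 = 9501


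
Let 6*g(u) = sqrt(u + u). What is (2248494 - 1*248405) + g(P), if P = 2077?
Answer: 2000089 + sqrt(4154)/6 ≈ 2.0001e+6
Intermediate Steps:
g(u) = sqrt(2)*sqrt(u)/6 (g(u) = sqrt(u + u)/6 = sqrt(2*u)/6 = (sqrt(2)*sqrt(u))/6 = sqrt(2)*sqrt(u)/6)
(2248494 - 1*248405) + g(P) = (2248494 - 1*248405) + sqrt(2)*sqrt(2077)/6 = (2248494 - 248405) + sqrt(4154)/6 = 2000089 + sqrt(4154)/6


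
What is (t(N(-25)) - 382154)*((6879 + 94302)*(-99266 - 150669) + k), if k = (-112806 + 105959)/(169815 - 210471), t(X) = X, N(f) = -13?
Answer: 130973254997809487757/13552 ≈ 9.6645e+15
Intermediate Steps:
k = 6847/40656 (k = -6847/(-40656) = -6847*(-1/40656) = 6847/40656 ≈ 0.16841)
(t(N(-25)) - 382154)*((6879 + 94302)*(-99266 - 150669) + k) = (-13 - 382154)*((6879 + 94302)*(-99266 - 150669) + 6847/40656) = -382167*(101181*(-249935) + 6847/40656) = -382167*(-25288673235 + 6847/40656) = -382167*(-1028136299035313/40656) = 130973254997809487757/13552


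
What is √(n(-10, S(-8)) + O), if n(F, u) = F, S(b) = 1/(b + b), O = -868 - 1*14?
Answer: 2*I*√223 ≈ 29.866*I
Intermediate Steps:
O = -882 (O = -868 - 14 = -882)
S(b) = 1/(2*b)
√(n(-10, S(-8)) + O) = √(-10 - 882) = √(-892) = 2*I*√223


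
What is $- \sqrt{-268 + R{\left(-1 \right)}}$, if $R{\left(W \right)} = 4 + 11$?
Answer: $- i \sqrt{253} \approx - 15.906 i$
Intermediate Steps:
$R{\left(W \right)} = 15$
$- \sqrt{-268 + R{\left(-1 \right)}} = - \sqrt{-268 + 15} = - \sqrt{-253} = - i \sqrt{253}$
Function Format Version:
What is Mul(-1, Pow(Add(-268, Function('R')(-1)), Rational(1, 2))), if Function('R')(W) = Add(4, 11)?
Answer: Mul(-1, I, Pow(253, Rational(1, 2))) ≈ Mul(-15.906, I)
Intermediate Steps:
Function('R')(W) = 15
Mul(-1, Pow(Add(-268, Function('R')(-1)), Rational(1, 2))) = Mul(-1, Pow(Add(-268, 15), Rational(1, 2))) = Mul(-1, Pow(-253, Rational(1, 2))) = Mul(-1, Mul(I, Pow(253, Rational(1, 2)))) = Mul(-1, I, Pow(253, Rational(1, 2)))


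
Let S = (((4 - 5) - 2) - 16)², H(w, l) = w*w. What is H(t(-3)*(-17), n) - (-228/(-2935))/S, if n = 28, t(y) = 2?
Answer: 64464328/55765 ≈ 1156.0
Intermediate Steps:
H(w, l) = w²
S = 361 (S = ((-1 - 2) - 16)² = (-3 - 16)² = (-19)² = 361)
H(t(-3)*(-17), n) - (-228/(-2935))/S = (2*(-17))² - (-228/(-2935))/361 = (-34)² - (-228*(-1/2935))/361 = 1156 - 228/(2935*361) = 1156 - 1*12/55765 = 1156 - 12/55765 = 64464328/55765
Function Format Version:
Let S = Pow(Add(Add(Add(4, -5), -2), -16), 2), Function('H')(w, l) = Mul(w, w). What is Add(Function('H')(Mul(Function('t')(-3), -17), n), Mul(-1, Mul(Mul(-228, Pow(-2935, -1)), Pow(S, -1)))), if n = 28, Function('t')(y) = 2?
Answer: Rational(64464328, 55765) ≈ 1156.0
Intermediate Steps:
Function('H')(w, l) = Pow(w, 2)
S = 361 (S = Pow(Add(Add(-1, -2), -16), 2) = Pow(Add(-3, -16), 2) = Pow(-19, 2) = 361)
Add(Function('H')(Mul(Function('t')(-3), -17), n), Mul(-1, Mul(Mul(-228, Pow(-2935, -1)), Pow(S, -1)))) = Add(Pow(Mul(2, -17), 2), Mul(-1, Mul(Mul(-228, Pow(-2935, -1)), Pow(361, -1)))) = Add(Pow(-34, 2), Mul(-1, Mul(Mul(-228, Rational(-1, 2935)), Rational(1, 361)))) = Add(1156, Mul(-1, Mul(Rational(228, 2935), Rational(1, 361)))) = Add(1156, Mul(-1, Rational(12, 55765))) = Add(1156, Rational(-12, 55765)) = Rational(64464328, 55765)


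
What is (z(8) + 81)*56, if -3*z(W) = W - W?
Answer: 4536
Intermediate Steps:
z(W) = 0 (z(W) = -(W - W)/3 = -⅓*0 = 0)
(z(8) + 81)*56 = (0 + 81)*56 = 81*56 = 4536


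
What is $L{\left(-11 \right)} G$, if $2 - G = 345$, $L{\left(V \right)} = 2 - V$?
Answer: $-4459$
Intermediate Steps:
$G = -343$ ($G = 2 - 345 = -343$)
$L{\left(-11 \right)} G = \left(2 - -11\right) \left(-343\right) = \left(2 + 11\right) \left(-343\right) = 13 \left(-343\right) = -4459$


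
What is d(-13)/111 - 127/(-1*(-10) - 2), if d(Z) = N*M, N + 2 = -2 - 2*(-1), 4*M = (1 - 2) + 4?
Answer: -4703/296 ≈ -15.889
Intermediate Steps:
M = 3/4 (M = ((1 - 2) + 4)/4 = (-1 + 4)/4 = (1/4)*3 = 3/4 ≈ 0.75000)
N = -2 (N = -2 + (-2 - 2*(-1)) = -2 + (-2 + 2) = -2 + 0 = -2)
d(Z) = -3/2 (d(Z) = -2*3/4 = -3/2)
d(-13)/111 - 127/(-1*(-10) - 2) = -3/2/111 - 127/(-1*(-10) - 2) = -3/2*1/111 - 127/(10 - 2) = -1/74 - 127/8 = -4703/296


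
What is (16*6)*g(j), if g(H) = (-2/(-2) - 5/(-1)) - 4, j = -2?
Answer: 192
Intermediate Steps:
g(H) = 2 (g(H) = (-2*(-½) - 5*(-1)) - 4 = (1 + 5) - 4 = 6 - 4 = 2)
(16*6)*g(j) = (16*6)*2 = 96*2 = 192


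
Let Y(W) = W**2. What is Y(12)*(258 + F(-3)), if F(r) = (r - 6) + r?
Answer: 35424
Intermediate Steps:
F(r) = -6 + 2*r (F(r) = (-6 + r) + r = -6 + 2*r)
Y(12)*(258 + F(-3)) = 12**2*(258 + (-6 + 2*(-3))) = 144*(258 + (-6 - 6)) = 144*(258 - 12) = 144*246 = 35424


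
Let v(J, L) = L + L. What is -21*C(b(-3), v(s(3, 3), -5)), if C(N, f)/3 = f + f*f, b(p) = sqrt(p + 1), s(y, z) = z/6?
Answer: -5670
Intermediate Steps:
s(y, z) = z/6 (s(y, z) = z*(1/6) = z/6)
v(J, L) = 2*L
b(p) = sqrt(1 + p)
C(N, f) = 3*f + 3*f**2 (C(N, f) = 3*(f + f*f) = 3*(f + f**2) = 3*f + 3*f**2)
-21*C(b(-3), v(s(3, 3), -5)) = -63*2*(-5)*(1 + 2*(-5)) = -63*(-10)*(1 - 10) = -63*(-10)*(-9) = -21*270 = -5670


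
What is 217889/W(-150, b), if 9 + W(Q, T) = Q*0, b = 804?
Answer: -217889/9 ≈ -24210.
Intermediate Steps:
W(Q, T) = -9 (W(Q, T) = -9 + Q*0 = -9 + 0 = -9)
217889/W(-150, b) = 217889/(-9) = 217889*(-⅑) = -217889/9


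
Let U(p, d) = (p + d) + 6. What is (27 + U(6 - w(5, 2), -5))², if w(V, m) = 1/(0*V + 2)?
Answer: 4489/4 ≈ 1122.3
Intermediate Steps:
w(V, m) = ½ (w(V, m) = 1/(0 + 2) = 1/2 = ½)
U(p, d) = 6 + d + p (U(p, d) = (d + p) + 6 = 6 + d + p)
(27 + U(6 - w(5, 2), -5))² = (27 + (6 - 5 + (6 - 1*½)))² = (27 + (6 - 5 + (6 - ½)))² = (27 + (6 - 5 + 11/2))² = (27 + 13/2)² = (67/2)² = 4489/4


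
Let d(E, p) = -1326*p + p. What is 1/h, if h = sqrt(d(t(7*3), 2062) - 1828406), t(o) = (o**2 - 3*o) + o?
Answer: -I*sqrt(1140139)/2280278 ≈ -0.00046826*I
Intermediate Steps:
t(o) = o**2 - 2*o
d(E, p) = -1325*p
h = 2*I*sqrt(1140139) (h = sqrt(-1325*2062 - 1828406) = sqrt(-2732150 - 1828406) = sqrt(-4560556) = 2*I*sqrt(1140139) ≈ 2135.5*I)
1/h = 1/(2*I*sqrt(1140139)) = -I*sqrt(1140139)/2280278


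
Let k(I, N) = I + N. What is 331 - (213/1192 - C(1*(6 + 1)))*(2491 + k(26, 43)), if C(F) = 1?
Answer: 362599/149 ≈ 2433.6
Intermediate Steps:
331 - (213/1192 - C(1*(6 + 1)))*(2491 + k(26, 43)) = 331 - (213/1192 - 1*1)*(2491 + (26 + 43)) = 331 - (213*(1/1192) - 1)*(2491 + 69) = 331 - (213/1192 - 1)*2560 = 331 - (-979)*2560/1192 = 331 - 1*(-313280/149) = 331 + 313280/149 = 362599/149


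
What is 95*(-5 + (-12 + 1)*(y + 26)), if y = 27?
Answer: -55860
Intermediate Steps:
95*(-5 + (-12 + 1)*(y + 26)) = 95*(-5 + (-12 + 1)*(27 + 26)) = 95*(-5 - 11*53) = 95*(-5 - 583) = 95*(-588) = -55860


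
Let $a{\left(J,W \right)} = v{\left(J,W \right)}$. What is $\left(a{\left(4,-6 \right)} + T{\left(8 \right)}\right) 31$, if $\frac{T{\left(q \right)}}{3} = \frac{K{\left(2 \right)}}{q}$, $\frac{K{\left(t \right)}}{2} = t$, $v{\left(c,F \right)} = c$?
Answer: $\frac{341}{2} \approx 170.5$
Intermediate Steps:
$K{\left(t \right)} = 2 t$
$a{\left(J,W \right)} = J$
$T{\left(q \right)} = \frac{12}{q}$ ($T{\left(q \right)} = 3 \frac{2 \cdot 2}{q} = 3 \frac{4}{q} = \frac{12}{q}$)
$\left(a{\left(4,-6 \right)} + T{\left(8 \right)}\right) 31 = \left(4 + \frac{12}{8}\right) 31 = \left(4 + 12 \cdot \frac{1}{8}\right) 31 = \left(4 + \frac{3}{2}\right) 31 = \frac{11}{2} \cdot 31 = \frac{341}{2}$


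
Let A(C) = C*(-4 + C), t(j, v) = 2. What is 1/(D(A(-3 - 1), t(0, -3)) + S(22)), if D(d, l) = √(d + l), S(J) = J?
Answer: 11/225 - √34/450 ≈ 0.035931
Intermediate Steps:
1/(D(A(-3 - 1), t(0, -3)) + S(22)) = 1/(√((-3 - 1)*(-4 + (-3 - 1)) + 2) + 22) = 1/(√(-4*(-4 - 4) + 2) + 22) = 1/(√(-4*(-8) + 2) + 22) = 1/(√(32 + 2) + 22) = 1/(√34 + 22) = 1/(22 + √34)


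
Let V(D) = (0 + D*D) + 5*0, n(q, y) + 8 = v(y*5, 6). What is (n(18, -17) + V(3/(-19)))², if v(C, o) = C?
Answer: 1126542096/130321 ≈ 8644.4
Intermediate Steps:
n(q, y) = -8 + 5*y (n(q, y) = -8 + y*5 = -8 + 5*y)
V(D) = D² (V(D) = (0 + D²) + 0 = D² + 0 = D²)
(n(18, -17) + V(3/(-19)))² = ((-8 + 5*(-17)) + (3/(-19))²)² = ((-8 - 85) + (3*(-1/19))²)² = (-93 + (-3/19)²)² = (-93 + 9/361)² = (-33564/361)² = 1126542096/130321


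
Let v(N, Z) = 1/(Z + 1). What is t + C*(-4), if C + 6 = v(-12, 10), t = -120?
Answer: -1060/11 ≈ -96.364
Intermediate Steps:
v(N, Z) = 1/(1 + Z)
C = -65/11 (C = -6 + 1/(1 + 10) = -6 + 1/11 = -65/11 ≈ -5.9091)
t + C*(-4) = -120 - 65/11*(-4) = -120 + 260/11 = -1060/11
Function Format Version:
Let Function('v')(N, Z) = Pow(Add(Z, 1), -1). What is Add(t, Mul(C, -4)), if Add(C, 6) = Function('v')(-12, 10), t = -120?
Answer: Rational(-1060, 11) ≈ -96.364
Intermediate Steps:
Function('v')(N, Z) = Pow(Add(1, Z), -1)
C = Rational(-65, 11) (C = Add(-6, Pow(Add(1, 10), -1)) = Add(-6, Pow(11, -1)) = Add(-6, Rational(1, 11)) = Rational(-65, 11) ≈ -5.9091)
Add(t, Mul(C, -4)) = Add(-120, Mul(Rational(-65, 11), -4)) = Add(-120, Rational(260, 11)) = Rational(-1060, 11)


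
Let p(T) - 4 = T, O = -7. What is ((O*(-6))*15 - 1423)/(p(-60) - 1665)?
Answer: 793/1721 ≈ 0.46078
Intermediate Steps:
p(T) = 4 + T
((O*(-6))*15 - 1423)/(p(-60) - 1665) = (-7*(-6)*15 - 1423)/((4 - 60) - 1665) = (42*15 - 1423)/(-56 - 1665) = (630 - 1423)/(-1721) = -793*(-1/1721) = 793/1721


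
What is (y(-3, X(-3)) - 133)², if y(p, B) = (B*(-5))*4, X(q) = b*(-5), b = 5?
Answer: 134689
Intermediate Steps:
X(q) = -25 (X(q) = 5*(-5) = -25)
y(p, B) = -20*B (y(p, B) = -5*B*4 = -20*B)
(y(-3, X(-3)) - 133)² = (-20*(-25) - 133)² = (500 - 133)² = 367² = 134689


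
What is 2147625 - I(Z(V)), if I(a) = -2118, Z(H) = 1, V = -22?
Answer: 2149743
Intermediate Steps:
2147625 - I(Z(V)) = 2147625 - 1*(-2118) = 2147625 + 2118 = 2149743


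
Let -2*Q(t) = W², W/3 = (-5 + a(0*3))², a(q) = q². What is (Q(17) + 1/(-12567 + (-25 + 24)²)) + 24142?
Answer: 134013248/6283 ≈ 21330.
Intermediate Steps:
W = 75 (W = 3*(-5 + (0*3)²)² = 3*(-5 + 0²)² = 3*(-5 + 0)² = 3*(-5)² = 3*25 = 75)
Q(t) = -5625/2 (Q(t) = -½*75² = -½*5625 = -5625/2)
(Q(17) + 1/(-12567 + (-25 + 24)²)) + 24142 = (-5625/2 + 1/(-12567 + (-25 + 24)²)) + 24142 = (-5625/2 + 1/(-12567 + (-1)²)) + 24142 = (-5625/2 + 1/(-12567 + 1)) + 24142 = (-5625/2 + 1/(-12566)) + 24142 = (-5625/2 - 1/12566) + 24142 = -17670938/6283 + 24142 = 134013248/6283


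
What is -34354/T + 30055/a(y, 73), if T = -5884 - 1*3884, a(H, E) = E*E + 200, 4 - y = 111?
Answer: 80586751/9001212 ≈ 8.9529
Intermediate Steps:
y = -107 (y = 4 - 1*111 = 4 - 111 = -107)
a(H, E) = 200 + E² (a(H, E) = E² + 200 = 200 + E²)
T = -9768 (T = -5884 - 3884 = -9768)
-34354/T + 30055/a(y, 73) = -34354/(-9768) + 30055/(200 + 73²) = -34354*(-1/9768) + 30055/(200 + 5329) = 17177/4884 + 30055/5529 = 80586751/9001212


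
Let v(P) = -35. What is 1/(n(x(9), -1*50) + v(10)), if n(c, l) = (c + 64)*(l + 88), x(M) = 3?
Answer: 1/2511 ≈ 0.00039825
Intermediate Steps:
n(c, l) = (64 + c)*(88 + l)
1/(n(x(9), -1*50) + v(10)) = 1/((5632 + 64*(-1*50) + 88*3 + 3*(-1*50)) - 35) = 1/((5632 + 64*(-50) + 264 + 3*(-50)) - 35) = 1/((5632 - 3200 + 264 - 150) - 35) = 1/(2546 - 35) = 1/2511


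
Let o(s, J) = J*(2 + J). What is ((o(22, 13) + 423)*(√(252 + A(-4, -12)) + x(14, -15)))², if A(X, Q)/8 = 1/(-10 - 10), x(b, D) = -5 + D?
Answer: 1244308392/5 - 3055392*√6290 ≈ 6.5400e+6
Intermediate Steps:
A(X, Q) = -⅖ (A(X, Q) = 8/(-10 - 10) = 8/(-20) = 8*(-1/20) = -⅖)
((o(22, 13) + 423)*(√(252 + A(-4, -12)) + x(14, -15)))² = ((13*(2 + 13) + 423)*(√(252 - ⅖) + (-5 - 15)))² = ((13*15 + 423)*(√(1258/5) - 20))² = ((195 + 423)*(√6290/5 - 20))² = (618*(-20 + √6290/5))² = (-12360 + 618*√6290/5)²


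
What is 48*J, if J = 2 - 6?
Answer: -192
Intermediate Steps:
J = -4
48*J = 48*(-4) = -192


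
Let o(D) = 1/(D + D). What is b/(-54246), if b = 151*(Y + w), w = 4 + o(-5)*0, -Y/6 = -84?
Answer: -38354/27123 ≈ -1.4141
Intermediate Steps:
o(D) = 1/(2*D)
Y = 504 (Y = -6*(-84) = 504)
w = 4 (w = 4 + ((1/2)/(-5))*0 = 4 + ((1/2)*(-1/5))*0 = 4 - 1/10*0 = 4 + 0 = 4)
b = 76708 (b = 151*(504 + 4) = 151*508 = 76708)
b/(-54246) = 76708/(-54246) = 76708*(-1/54246) = -38354/27123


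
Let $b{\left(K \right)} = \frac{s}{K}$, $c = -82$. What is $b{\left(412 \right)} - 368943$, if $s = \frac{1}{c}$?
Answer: $- \frac{12464370313}{33784} \approx -3.6894 \cdot 10^{5}$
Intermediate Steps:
$s = - \frac{1}{82}$ ($s = \frac{1}{-82} = - \frac{1}{82} \approx -0.012195$)
$b{\left(K \right)} = - \frac{1}{82 K}$
$b{\left(412 \right)} - 368943 = - \frac{1}{82 \cdot 412} - 368943 = \left(- \frac{1}{82}\right) \frac{1}{412} - 368943 = - \frac{1}{33784} - 368943 = - \frac{12464370313}{33784}$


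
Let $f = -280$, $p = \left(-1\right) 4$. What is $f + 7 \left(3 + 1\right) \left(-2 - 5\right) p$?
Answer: $504$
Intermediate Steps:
$p = -4$
$f + 7 \left(3 + 1\right) \left(-2 - 5\right) p = -280 + 7 \left(3 + 1\right) \left(-2 - 5\right) \left(-4\right) = -280 + 7 \cdot 4 \left(-7\right) \left(-4\right) = -280 + 7 \left(-28\right) \left(-4\right) = -280 - -784 = -280 + 784 = 504$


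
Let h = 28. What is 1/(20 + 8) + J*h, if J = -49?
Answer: -38415/28 ≈ -1372.0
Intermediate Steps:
1/(20 + 8) + J*h = 1/(20 + 8) - 49*28 = 1/28 - 1372 = -38415/28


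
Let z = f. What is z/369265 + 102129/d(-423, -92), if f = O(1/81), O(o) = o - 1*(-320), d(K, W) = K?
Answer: -14757076886/61121385 ≈ -241.44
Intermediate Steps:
O(o) = 320 + o (O(o) = o + 320 = 320 + o)
f = 25921/81 (f = 320 + 1/81 = 25921/81 ≈ 320.01)
z = 25921/81 ≈ 320.01
z/369265 + 102129/d(-423, -92) = (25921/81)/369265 + 102129/(-423) = (25921/81)*(1/369265) + 102129*(-1/423) = 1127/1300455 - 34043/141 = -14757076886/61121385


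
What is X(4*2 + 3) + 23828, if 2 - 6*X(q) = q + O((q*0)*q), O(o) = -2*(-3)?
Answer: 47651/2 ≈ 23826.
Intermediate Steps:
O(o) = 6
X(q) = -⅔ - q/6 (X(q) = ⅓ - (q + 6)/6 = ⅓ - (6 + q)/6 = ⅓ + (-1 - q/6) = -⅔ - q/6)
X(4*2 + 3) + 23828 = (-⅔ - (4*2 + 3)/6) + 23828 = (-⅔ - (8 + 3)/6) + 23828 = (-⅔ - ⅙*11) + 23828 = (-⅔ - 11/6) + 23828 = -5/2 + 23828 = 47651/2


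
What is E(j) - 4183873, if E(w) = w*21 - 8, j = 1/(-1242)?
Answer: -1732126741/414 ≈ -4.1839e+6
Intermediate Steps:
j = -1/1242 ≈ -0.00080515
E(w) = -8 + 21*w (E(w) = 21*w - 8 = -8 + 21*w)
E(j) - 4183873 = (-8 + 21*(-1/1242)) - 4183873 = (-8 - 7/414) - 4183873 = -3319/414 - 4183873 = -1732126741/414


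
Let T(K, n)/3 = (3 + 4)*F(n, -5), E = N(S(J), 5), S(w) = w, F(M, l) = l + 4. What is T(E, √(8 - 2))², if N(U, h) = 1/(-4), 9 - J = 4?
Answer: 441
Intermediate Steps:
F(M, l) = 4 + l
J = 5 (J = 9 - 1*4 = 9 - 4 = 5)
N(U, h) = -¼
E = -¼ ≈ -0.25000
T(K, n) = -21 (T(K, n) = 3*((3 + 4)*(4 - 5)) = 3*(7*(-1)) = 3*(-7) = -21)
T(E, √(8 - 2))² = (-21)² = 441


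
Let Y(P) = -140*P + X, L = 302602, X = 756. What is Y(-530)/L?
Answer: 37478/151301 ≈ 0.24770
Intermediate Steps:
Y(P) = 756 - 140*P (Y(P) = -140*P + 756 = 756 - 140*P)
Y(-530)/L = (756 - 140*(-530))/302602 = (756 + 74200)*(1/302602) = 74956*(1/302602) = 37478/151301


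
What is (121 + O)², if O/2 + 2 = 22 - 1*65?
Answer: 961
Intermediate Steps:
O = -90 (O = -4 + 2*(22 - 1*65) = -4 + 2*(22 - 65) = -4 + 2*(-43) = -4 - 86 = -90)
(121 + O)² = (121 - 90)² = 31² = 961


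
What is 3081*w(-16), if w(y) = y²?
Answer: 788736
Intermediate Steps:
3081*w(-16) = 3081*(-16)² = 3081*256 = 788736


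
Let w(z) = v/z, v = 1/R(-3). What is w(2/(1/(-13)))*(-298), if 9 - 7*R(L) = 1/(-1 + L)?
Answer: 4172/481 ≈ 8.6736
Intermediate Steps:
R(L) = 9/7 - 1/(7*(-1 + L))
v = 28/37 (v = 1/((-10 + 9*(-3))/(7*(-1 - 3))) = 1/((⅐)*(-10 - 27)/(-4)) = 1/((⅐)*(-¼)*(-37)) = 1/(37/28) = 28/37 ≈ 0.75676)
w(z) = 28/(37*z)
w(2/(1/(-13)))*(-298) = (28/(37*((2/(1/(-13))))))*(-298) = (28/(37*((2/(-1/13)))))*(-298) = (28/(37*((2*(-13)))))*(-298) = ((28/37)/(-26))*(-298) = ((28/37)*(-1/26))*(-298) = -14/481*(-298) = 4172/481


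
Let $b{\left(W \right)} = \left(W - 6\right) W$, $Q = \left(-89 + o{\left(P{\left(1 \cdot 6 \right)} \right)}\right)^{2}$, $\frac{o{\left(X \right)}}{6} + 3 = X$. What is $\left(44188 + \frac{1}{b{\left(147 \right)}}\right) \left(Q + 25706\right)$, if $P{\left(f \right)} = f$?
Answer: $\frac{9386902054573}{6909} \approx 1.3586 \cdot 10^{9}$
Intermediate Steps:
$o{\left(X \right)} = -18 + 6 X$
$Q = 5041$ ($Q = \left(-89 - \left(18 - 6 \cdot 1 \cdot 6\right)\right)^{2} = \left(-89 + \left(-18 + 6 \cdot 6\right)\right)^{2} = \left(-89 + \left(-18 + 36\right)\right)^{2} = \left(-89 + 18\right)^{2} = \left(-71\right)^{2} = 5041$)
$b{\left(W \right)} = W \left(-6 + W\right)$ ($b{\left(W \right)} = \left(-6 + W\right) W = W \left(-6 + W\right)$)
$\left(44188 + \frac{1}{b{\left(147 \right)}}\right) \left(Q + 25706\right) = \left(44188 + \frac{1}{147 \left(-6 + 147\right)}\right) \left(5041 + 25706\right) = \left(44188 + \frac{1}{147 \cdot 141}\right) 30747 = \left(44188 + \frac{1}{20727}\right) 30747 = \frac{915884677}{20727} \cdot 30747 = \frac{9386902054573}{6909}$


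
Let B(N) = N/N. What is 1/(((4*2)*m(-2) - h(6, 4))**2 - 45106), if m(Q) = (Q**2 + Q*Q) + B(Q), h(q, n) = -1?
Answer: -1/39777 ≈ -2.5140e-5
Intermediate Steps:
B(N) = 1
m(Q) = 1 + 2*Q**2 (m(Q) = (Q**2 + Q*Q) + 1 = (Q**2 + Q**2) + 1 = 2*Q**2 + 1 = 1 + 2*Q**2)
1/(((4*2)*m(-2) - h(6, 4))**2 - 45106) = 1/(((4*2)*(1 + 2*(-2)**2) - 1*(-1))**2 - 45106) = 1/((8*(1 + 2*4) + 1)**2 - 45106) = 1/((8*(1 + 8) + 1)**2 - 45106) = 1/((8*9 + 1)**2 - 45106) = 1/((72 + 1)**2 - 45106) = 1/(73**2 - 45106) = 1/(5329 - 45106) = 1/(-39777) = -1/39777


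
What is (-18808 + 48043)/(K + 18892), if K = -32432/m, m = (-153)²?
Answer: 684362115/442210396 ≈ 1.5476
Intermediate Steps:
m = 23409
K = -32432/23409 ≈ -1.3855
(-18808 + 48043)/(K + 18892) = (-18808 + 48043)/(-32432/23409 + 18892) = 29235/(442210396/23409) = 29235*(23409/442210396) = 684362115/442210396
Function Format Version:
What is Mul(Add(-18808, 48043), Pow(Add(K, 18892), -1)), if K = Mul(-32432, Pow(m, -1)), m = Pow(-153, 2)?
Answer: Rational(684362115, 442210396) ≈ 1.5476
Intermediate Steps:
m = 23409
K = Rational(-32432, 23409) (K = Mul(-32432, Pow(23409, -1)) = Mul(-32432, Rational(1, 23409)) = Rational(-32432, 23409) ≈ -1.3855)
Mul(Add(-18808, 48043), Pow(Add(K, 18892), -1)) = Mul(Add(-18808, 48043), Pow(Add(Rational(-32432, 23409), 18892), -1)) = Mul(29235, Pow(Rational(442210396, 23409), -1)) = Mul(29235, Rational(23409, 442210396)) = Rational(684362115, 442210396)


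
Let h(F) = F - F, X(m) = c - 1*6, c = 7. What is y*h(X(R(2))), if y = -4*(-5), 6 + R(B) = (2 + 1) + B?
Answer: 0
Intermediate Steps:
R(B) = -3 + B (R(B) = -6 + ((2 + 1) + B) = -6 + (3 + B) = -3 + B)
X(m) = 1 (X(m) = 7 - 1*6 = 7 - 6 = 1)
h(F) = 0
y = 20
y*h(X(R(2))) = 20*0 = 0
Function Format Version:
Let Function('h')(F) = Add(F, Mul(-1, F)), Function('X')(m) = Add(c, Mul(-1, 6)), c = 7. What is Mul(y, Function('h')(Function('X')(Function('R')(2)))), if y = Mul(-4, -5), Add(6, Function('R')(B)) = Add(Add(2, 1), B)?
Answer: 0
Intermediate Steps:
Function('R')(B) = Add(-3, B) (Function('R')(B) = Add(-6, Add(Add(2, 1), B)) = Add(-6, Add(3, B)) = Add(-3, B))
Function('X')(m) = 1 (Function('X')(m) = Add(7, Mul(-1, 6)) = Add(7, -6) = 1)
Function('h')(F) = 0
y = 20
Mul(y, Function('h')(Function('X')(Function('R')(2)))) = Mul(20, 0) = 0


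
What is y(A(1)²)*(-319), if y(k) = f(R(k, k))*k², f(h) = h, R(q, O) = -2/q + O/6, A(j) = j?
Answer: 3509/6 ≈ 584.83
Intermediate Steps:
R(q, O) = -2/q + O/6 (R(q, O) = -2/q + O*(⅙) = -2/q + O/6)
y(k) = k²*(-2/k + k/6) (y(k) = (-2/k + k/6)*k² = k²*(-2/k + k/6))
y(A(1)²)*(-319) = ((⅙)*1²*(-12 + (1²)²))*(-319) = ((⅙)*1*(-12 + 1²))*(-319) = ((⅙)*1*(-12 + 1))*(-319) = ((⅙)*1*(-11))*(-319) = -11/6*(-319) = 3509/6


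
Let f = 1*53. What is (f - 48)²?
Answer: 25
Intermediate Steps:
f = 53
(f - 48)² = (53 - 48)² = 5² = 25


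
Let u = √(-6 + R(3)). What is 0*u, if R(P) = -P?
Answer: 0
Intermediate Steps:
u = 3*I (u = √(-6 - 1*3) = √(-6 - 3) = √(-9) = 3*I ≈ 3.0*I)
0*u = 0*(3*I) = 0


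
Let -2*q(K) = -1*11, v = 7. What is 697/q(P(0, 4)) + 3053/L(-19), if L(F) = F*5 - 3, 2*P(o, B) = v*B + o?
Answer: 103029/1078 ≈ 95.574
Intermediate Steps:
P(o, B) = o/2 + 7*B/2 (P(o, B) = (7*B + o)/2 = (o + 7*B)/2 = o/2 + 7*B/2)
L(F) = -3 + 5*F (L(F) = 5*F - 3 = -3 + 5*F)
q(K) = 11/2 (q(K) = -(-1)*11/2 = -½*(-11) = 11/2)
697/q(P(0, 4)) + 3053/L(-19) = 697/(11/2) + 3053/(-3 + 5*(-19)) = 697*(2/11) + 3053/(-3 - 95) = 1394/11 + 3053/(-98) = 1394/11 + 3053*(-1/98) = 1394/11 - 3053/98 = 103029/1078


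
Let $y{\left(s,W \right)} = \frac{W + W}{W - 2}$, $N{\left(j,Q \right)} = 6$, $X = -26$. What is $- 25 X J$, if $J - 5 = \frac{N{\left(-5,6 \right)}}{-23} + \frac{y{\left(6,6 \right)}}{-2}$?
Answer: $\frac{48425}{23} \approx 2105.4$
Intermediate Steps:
$y{\left(s,W \right)} = \frac{2 W}{-2 + W}$
$J = \frac{149}{46}$ ($J = 5 + \left(\frac{6}{-23} + \frac{2 \cdot 6 \frac{1}{-2 + 6}}{-2}\right) = 5 + \left(6 \left(- \frac{1}{23}\right) + 2 \cdot 6 \cdot \frac{1}{4} \left(- \frac{1}{2}\right)\right) = 5 + \left(- \frac{6}{23} + 2 \cdot 6 \cdot \frac{1}{4} \left(- \frac{1}{2}\right)\right) = 5 + \left(- \frac{6}{23} + 3 \left(- \frac{1}{2}\right)\right) = 5 - \frac{81}{46} = \frac{149}{46} \approx 3.2391$)
$- 25 X J = \left(-25\right) \left(-26\right) \frac{149}{46} = 650 \cdot \frac{149}{46} = \frac{48425}{23}$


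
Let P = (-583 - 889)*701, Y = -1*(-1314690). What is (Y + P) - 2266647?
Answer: -1983829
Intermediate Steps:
Y = 1314690
P = -1031872 (P = -1472*701 = -1031872)
(Y + P) - 2266647 = (1314690 - 1031872) - 2266647 = 282818 - 2266647 = -1983829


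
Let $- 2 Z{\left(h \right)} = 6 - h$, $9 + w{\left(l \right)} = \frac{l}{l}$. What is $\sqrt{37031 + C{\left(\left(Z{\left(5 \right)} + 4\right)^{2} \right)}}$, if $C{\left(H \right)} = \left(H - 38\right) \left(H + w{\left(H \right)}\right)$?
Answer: $\frac{\sqrt{590745}}{4} \approx 192.15$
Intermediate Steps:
$w{\left(l \right)} = -8$ ($w{\left(l \right)} = -9 + \frac{l}{l} = -9 + 1 = -8$)
$Z{\left(h \right)} = -3 + \frac{h}{2}$ ($Z{\left(h \right)} = - \frac{6 - h}{2} = -3 + \frac{h}{2}$)
$C{\left(H \right)} = \left(-38 + H\right) \left(-8 + H\right)$ ($C{\left(H \right)} = \left(H - 38\right) \left(H - 8\right) = \left(-38 + H\right) \left(-8 + H\right)$)
$\sqrt{37031 + C{\left(\left(Z{\left(5 \right)} + 4\right)^{2} \right)}} = \sqrt{37031 + \left(304 + \left(\left(\left(-3 + \frac{1}{2} \cdot 5\right) + 4\right)^{2}\right)^{2} - 46 \left(\left(-3 + \frac{1}{2} \cdot 5\right) + 4\right)^{2}\right)} = \sqrt{37031 + \left(304 + \left(\left(\left(-3 + \frac{5}{2}\right) + 4\right)^{2}\right)^{2} - 46 \left(\left(-3 + \frac{5}{2}\right) + 4\right)^{2}\right)} = \sqrt{37031 + \left(304 + \left(\left(- \frac{1}{2} + 4\right)^{2}\right)^{2} - 46 \left(- \frac{1}{2} + 4\right)^{2}\right)} = \sqrt{37031 + \left(304 + \left(\left(\frac{7}{2}\right)^{2}\right)^{2} - 46 \left(\frac{7}{2}\right)^{2}\right)} = \sqrt{37031 + \left(304 + \left(\frac{49}{4}\right)^{2} - \frac{1127}{2}\right)} = \sqrt{37031 + \left(304 + \frac{2401}{16} - \frac{1127}{2}\right)} = \sqrt{37031 - \frac{1751}{16}} = \sqrt{\frac{590745}{16}} = \frac{\sqrt{590745}}{4}$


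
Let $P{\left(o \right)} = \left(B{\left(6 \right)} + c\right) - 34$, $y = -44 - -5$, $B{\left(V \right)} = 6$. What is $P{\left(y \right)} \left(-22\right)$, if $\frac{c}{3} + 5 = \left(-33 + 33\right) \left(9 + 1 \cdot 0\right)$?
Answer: $946$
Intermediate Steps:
$y = -39$ ($y = -44 + 5 = -39$)
$c = -15$ ($c = -15 + 3 \left(-33 + 33\right) \left(9 + 1 \cdot 0\right) = -15 + 3 \cdot 0 \left(9 + 0\right) = -15 + 3 \cdot 0 \cdot 9 = -15 + 3 \cdot 0 = -15 + 0 = -15$)
$P{\left(o \right)} = -43$ ($P{\left(o \right)} = \left(6 - 15\right) - 34 = -9 - 34 = -43$)
$P{\left(y \right)} \left(-22\right) = \left(-43\right) \left(-22\right) = 946$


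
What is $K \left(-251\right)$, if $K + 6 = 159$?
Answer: $-38403$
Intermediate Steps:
$K = 153$ ($K = -6 + 159 = 153$)
$K \left(-251\right) = 153 \left(-251\right) = -38403$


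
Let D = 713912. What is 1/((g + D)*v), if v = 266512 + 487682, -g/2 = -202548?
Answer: 1/843949119552 ≈ 1.1849e-12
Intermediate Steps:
g = 405096 (g = -2*(-202548) = 405096)
v = 754194
1/((g + D)*v) = 1/((405096 + 713912)*754194) = (1/754194)/1119008 = (1/1119008)*(1/754194) = 1/843949119552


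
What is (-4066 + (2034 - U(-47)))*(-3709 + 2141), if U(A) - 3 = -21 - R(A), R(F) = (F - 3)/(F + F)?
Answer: 148384544/47 ≈ 3.1571e+6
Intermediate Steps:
R(F) = (-3 + F)/(2*F) (R(F) = (-3 + F)/((2*F)) = (-3 + F)*(1/(2*F)) = (-3 + F)/(2*F))
U(A) = -18 - (-3 + A)/(2*A) (U(A) = 3 + (-21 - (-3 + A)/(2*A)) = -18 - (-3 + A)/(2*A))
(-4066 + (2034 - U(-47)))*(-3709 + 2141) = (-4066 + (2034 - (3 - 37*(-47))/(2*(-47))))*(-3709 + 2141) = (-4066 + (2034 - (-1)*(3 + 1739)/(2*47)))*(-1568) = (-4066 + (2034 - (-1)*1742/(2*47)))*(-1568) = (-4066 + (2034 - 1*(-871/47)))*(-1568) = (-4066 + (2034 + 871/47))*(-1568) = (-4066 + 96469/47)*(-1568) = -94633/47*(-1568) = 148384544/47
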